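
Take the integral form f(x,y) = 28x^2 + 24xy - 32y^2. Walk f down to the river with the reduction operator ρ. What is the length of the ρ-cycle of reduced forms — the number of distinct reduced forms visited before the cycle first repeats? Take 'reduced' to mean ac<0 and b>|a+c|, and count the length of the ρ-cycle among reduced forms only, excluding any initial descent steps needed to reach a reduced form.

D = 4160, ⌊√D⌋ = 64
river: ρ → (-32,40,20)
river: ρ → (20,40,-32)
river: ρ → (-32,24,28)
river: ρ → (28,32,-28)
river: ρ → (-28,24,32)
river: ρ → (32,40,-20)
river: ρ → (-20,40,32)
river: ρ → (32,24,-28)
river: ρ → (-28,32,28)
river: ρ → (28,24,-32)
ρ-cycle length = 10 (tail of 0 descent steps not counted)

10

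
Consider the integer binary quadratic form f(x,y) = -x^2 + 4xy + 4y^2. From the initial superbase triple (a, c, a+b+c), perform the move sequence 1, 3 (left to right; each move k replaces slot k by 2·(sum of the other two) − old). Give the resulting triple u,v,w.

start (-1,4,7) = (f(1,0),f(0,1),f(1,1))
replace slot 1: 2·(4+7) − (-1) = 23 → (23,4,7)
replace slot 3: 2·(23+4) − 7 = 47 → (23,4,47)

23,4,47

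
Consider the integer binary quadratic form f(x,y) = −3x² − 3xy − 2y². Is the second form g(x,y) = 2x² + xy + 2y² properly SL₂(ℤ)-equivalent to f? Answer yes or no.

D₁ = -15, D₂ = -15
f is negative-definite; reduce −f:
−f: flip: (3,3,2)→(2,-3,3)
−f: translate: b→1 (≡-3 mod 4), so (2,-3,3)→(2,1,2)
−f: reduced (well bottom): (2,1,2) with a≤c, −a<b≤a
flip sign back: reduced form of f is (-2,-1,-2)
g: reduced (well bottom): (2,1,2) with a≤c, −a<b≤a
reduced forms (-2, -1, -2) vs (2, 1, 2) ⇒ inequivalent

no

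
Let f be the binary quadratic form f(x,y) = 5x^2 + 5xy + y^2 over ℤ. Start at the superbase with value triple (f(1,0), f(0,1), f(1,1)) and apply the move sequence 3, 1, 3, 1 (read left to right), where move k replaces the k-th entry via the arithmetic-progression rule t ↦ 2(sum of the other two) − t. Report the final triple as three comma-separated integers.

start (5,1,11) = (f(1,0),f(0,1),f(1,1))
replace slot 3: 2·(5+1) − 11 = 1 → (5,1,1)
replace slot 1: 2·(1+1) − 5 = -1 → (-1,1,1)
replace slot 3: 2·((-1)+1) − 1 = -1 → (-1,1,-1)
replace slot 1: 2·(1+(-1)) − (-1) = 1 → (1,1,-1)

1,1,-1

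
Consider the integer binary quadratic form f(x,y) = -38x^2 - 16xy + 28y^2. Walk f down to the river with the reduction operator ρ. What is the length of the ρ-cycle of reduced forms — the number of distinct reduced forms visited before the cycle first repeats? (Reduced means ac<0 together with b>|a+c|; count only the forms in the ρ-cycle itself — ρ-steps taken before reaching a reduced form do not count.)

D = 4512, ⌊√D⌋ = 67
descent: ρ → (28,16,-38)  [lands on river]
river: ρ → (-38,60,6)
river: ρ → (6,60,-38)
river: ρ → (-38,16,28)
river: ρ → (28,40,-26)
river: ρ → (-26,64,4)
river: ρ → (4,64,-26)
river: ρ → (-26,40,28)
ρ-cycle length = 8 (tail of 1 descent step not counted)

8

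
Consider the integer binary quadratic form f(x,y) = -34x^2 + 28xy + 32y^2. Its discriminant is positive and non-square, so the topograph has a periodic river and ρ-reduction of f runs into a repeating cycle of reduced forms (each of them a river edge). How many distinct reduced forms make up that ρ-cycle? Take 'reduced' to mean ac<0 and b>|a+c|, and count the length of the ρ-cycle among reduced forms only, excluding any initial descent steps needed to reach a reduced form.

D = 5136, ⌊√D⌋ = 71
river: ρ → (32,36,-30)
river: ρ → (-30,24,38)
river: ρ → (38,52,-16)
river: ρ → (-16,44,50)
river: ρ → (50,56,-10)
river: ρ → (-10,64,26)
river: ρ → (26,40,-34)
river: ρ → (-34,28,32)
ρ-cycle length = 8 (tail of 0 descent steps not counted)

8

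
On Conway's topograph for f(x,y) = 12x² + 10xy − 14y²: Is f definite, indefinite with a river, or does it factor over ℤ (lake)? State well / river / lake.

D = b²−4ac = 10² − 4·12·(-14) = 772
D > 0 non-square ⇒ indefinite ⇒ periodic river

river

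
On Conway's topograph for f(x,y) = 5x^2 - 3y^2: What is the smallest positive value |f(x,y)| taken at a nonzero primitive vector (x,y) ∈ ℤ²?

descent: ρ → (-3,6,2)  [lands on river]
river: ρ → (2,6,-3)
closes: descent 1, river 2
min |a| on river = 2

2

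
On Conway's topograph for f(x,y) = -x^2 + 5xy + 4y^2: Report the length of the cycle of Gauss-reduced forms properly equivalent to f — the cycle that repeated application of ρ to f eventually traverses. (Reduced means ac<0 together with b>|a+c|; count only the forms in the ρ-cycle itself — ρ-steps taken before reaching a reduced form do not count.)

D = 41, ⌊√D⌋ = 6
river: ρ → (4,3,-2)
river: ρ → (-2,5,2)
river: ρ → (2,3,-4)
river: ρ → (-4,5,1)
river: ρ → (1,5,-4)
river: ρ → (-4,3,2)
river: ρ → (2,5,-2)
river: ρ → (-2,3,4)
river: ρ → (4,5,-1)
river: ρ → (-1,5,4)
ρ-cycle length = 10 (tail of 0 descent steps not counted)

10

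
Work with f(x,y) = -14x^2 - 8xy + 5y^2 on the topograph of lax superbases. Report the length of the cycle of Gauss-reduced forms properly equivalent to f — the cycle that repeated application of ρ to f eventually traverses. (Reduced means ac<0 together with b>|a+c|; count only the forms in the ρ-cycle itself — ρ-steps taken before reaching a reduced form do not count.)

D = 344, ⌊√D⌋ = 18
descent: ρ → (5,18,-1)  [lands on river]
river: ρ → (-1,18,5)
river: ρ → (5,12,-10)
river: ρ → (-10,8,7)
river: ρ → (7,6,-11)
river: ρ → (-11,16,2)
river: ρ → (2,16,-11)
river: ρ → (-11,6,7)
river: ρ → (7,8,-10)
river: ρ → (-10,12,5)
ρ-cycle length = 10 (tail of 1 descent step not counted)

10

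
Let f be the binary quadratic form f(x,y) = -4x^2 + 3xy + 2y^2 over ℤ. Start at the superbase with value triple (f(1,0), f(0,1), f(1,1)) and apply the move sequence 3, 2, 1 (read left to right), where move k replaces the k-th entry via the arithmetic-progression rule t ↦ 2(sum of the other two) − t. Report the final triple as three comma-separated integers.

start (-4,2,1) = (f(1,0),f(0,1),f(1,1))
replace slot 3: 2·((-4)+2) − 1 = -5 → (-4,2,-5)
replace slot 2: 2·((-4)+(-5)) − 2 = -20 → (-4,-20,-5)
replace slot 1: 2·((-20)+(-5)) − (-4) = -46 → (-46,-20,-5)

-46,-20,-5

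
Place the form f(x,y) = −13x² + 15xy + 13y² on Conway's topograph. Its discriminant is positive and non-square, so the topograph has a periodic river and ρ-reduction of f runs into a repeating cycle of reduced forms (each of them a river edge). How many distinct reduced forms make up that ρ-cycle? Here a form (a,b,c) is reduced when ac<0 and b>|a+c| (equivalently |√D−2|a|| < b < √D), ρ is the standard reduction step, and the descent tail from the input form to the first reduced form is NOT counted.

D = 901, ⌊√D⌋ = 30
river: ρ → (13,11,-15)
river: ρ → (-15,19,9)
river: ρ → (9,17,-17)
river: ρ → (-17,17,9)
river: ρ → (9,19,-15)
river: ρ → (-15,11,13)
river: ρ → (13,15,-13)
river: ρ → (-13,11,15)
river: ρ → (15,19,-9)
river: ρ → (-9,17,17)
river: ρ → (17,17,-9)
river: ρ → (-9,19,15)
river: ρ → (15,11,-13)
river: ρ → (-13,15,13)
ρ-cycle length = 14 (tail of 0 descent steps not counted)

14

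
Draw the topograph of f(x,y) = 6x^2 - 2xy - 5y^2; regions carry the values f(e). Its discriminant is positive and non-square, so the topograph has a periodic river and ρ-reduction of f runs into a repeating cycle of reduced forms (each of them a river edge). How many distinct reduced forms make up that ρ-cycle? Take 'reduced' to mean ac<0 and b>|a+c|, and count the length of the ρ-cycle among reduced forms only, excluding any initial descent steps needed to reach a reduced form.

D = 124, ⌊√D⌋ = 11
descent: ρ → (-5,2,6)  [lands on river]
river: ρ → (6,10,-1)
river: ρ → (-1,10,6)
river: ρ → (6,2,-5)
river: ρ → (-5,8,3)
river: ρ → (3,10,-2)
river: ρ → (-2,10,3)
river: ρ → (3,8,-5)
ρ-cycle length = 8 (tail of 1 descent step not counted)

8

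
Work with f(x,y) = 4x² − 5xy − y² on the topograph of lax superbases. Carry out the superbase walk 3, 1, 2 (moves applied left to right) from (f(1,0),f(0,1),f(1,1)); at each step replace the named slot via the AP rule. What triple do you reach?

start (4,-1,-2) = (f(1,0),f(0,1),f(1,1))
replace slot 3: 2·(4+(-1)) − (-2) = 8 → (4,-1,8)
replace slot 1: 2·((-1)+8) − 4 = 10 → (10,-1,8)
replace slot 2: 2·(10+8) − (-1) = 37 → (10,37,8)

10,37,8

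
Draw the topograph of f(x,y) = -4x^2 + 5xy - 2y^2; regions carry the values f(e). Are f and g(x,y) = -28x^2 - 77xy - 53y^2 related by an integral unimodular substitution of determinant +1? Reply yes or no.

D₁ = -7, D₂ = -7
f is negative-definite; reduce −f:
−f: translate: b→3 (≡-5 mod 8), so (4,-5,2)→(4,3,1)
−f: flip: (4,3,1)→(1,-3,4)
−f: translate: b→1 (≡-3 mod 2), so (1,-3,4)→(1,1,2)
−f: reduced (well bottom): (1,1,2) with a≤c, −a<b≤a
flip sign back: reduced form of f is (-1,-1,-2)
g is negative-definite; reduce −g:
−g: translate: b→21 (≡77 mod 56), so (28,77,53)→(28,21,4)
−g: flip: (28,21,4)→(4,-21,28)
−g: translate: b→3 (≡-21 mod 8), so (4,-21,28)→(4,3,1)
−g: flip: (4,3,1)→(1,-3,4)
−g: translate: b→1 (≡-3 mod 2), so (1,-3,4)→(1,1,2)
−g: reduced (well bottom): (1,1,2) with a≤c, −a<b≤a
flip sign back: reduced form of g is (-1,-1,-2)
reduced forms (-1, -1, -2) vs (-1, -1, -2) ⇒ equivalent

yes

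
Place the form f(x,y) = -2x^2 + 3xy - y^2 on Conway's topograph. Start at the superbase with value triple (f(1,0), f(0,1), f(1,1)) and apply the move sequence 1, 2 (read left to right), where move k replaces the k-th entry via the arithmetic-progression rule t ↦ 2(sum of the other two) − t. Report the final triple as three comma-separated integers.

start (-2,-1,0) = (f(1,0),f(0,1),f(1,1))
replace slot 1: 2·((-1)+0) − (-2) = 0 → (0,-1,0)
replace slot 2: 2·(0+0) − (-1) = 1 → (0,1,0)

0,1,0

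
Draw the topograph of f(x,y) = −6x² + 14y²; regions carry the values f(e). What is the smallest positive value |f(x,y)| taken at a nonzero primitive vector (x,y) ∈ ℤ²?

descent: ρ → (14,0,-6)
descent: ρ → (-6,12,8)  [lands on river]
river: ρ → (8,4,-10)
river: ρ → (-10,16,2)
river: ρ → (2,16,-10)
river: ρ → (-10,4,8)
river: ρ → (8,12,-6)
closes: descent 2, river 6
min |a| on river = 2

2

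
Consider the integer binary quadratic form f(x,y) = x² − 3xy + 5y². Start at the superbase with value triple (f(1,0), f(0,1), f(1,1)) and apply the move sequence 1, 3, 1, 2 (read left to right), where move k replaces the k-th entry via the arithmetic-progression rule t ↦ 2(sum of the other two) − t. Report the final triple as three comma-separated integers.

start (1,5,3) = (f(1,0),f(0,1),f(1,1))
replace slot 1: 2·(5+3) − 1 = 15 → (15,5,3)
replace slot 3: 2·(15+5) − 3 = 37 → (15,5,37)
replace slot 1: 2·(5+37) − 15 = 69 → (69,5,37)
replace slot 2: 2·(69+37) − 5 = 207 → (69,207,37)

69,207,37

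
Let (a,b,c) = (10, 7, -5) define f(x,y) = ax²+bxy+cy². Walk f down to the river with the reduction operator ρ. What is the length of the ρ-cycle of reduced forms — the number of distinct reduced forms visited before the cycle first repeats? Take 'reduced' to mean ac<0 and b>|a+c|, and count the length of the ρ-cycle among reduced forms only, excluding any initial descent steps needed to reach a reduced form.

D = 249, ⌊√D⌋ = 15
river: ρ → (-5,13,4)
river: ρ → (4,11,-8)
river: ρ → (-8,5,7)
river: ρ → (7,9,-6)
river: ρ → (-6,15,1)
river: ρ → (1,15,-6)
river: ρ → (-6,9,7)
river: ρ → (7,5,-8)
river: ρ → (-8,11,4)
river: ρ → (4,13,-5)
river: ρ → (-5,7,10)
river: ρ → (10,13,-2)
river: ρ → (-2,15,3)
river: ρ → (3,15,-2)
river: ρ → (-2,13,10)
river: ρ → (10,7,-5)
ρ-cycle length = 16 (tail of 0 descent steps not counted)

16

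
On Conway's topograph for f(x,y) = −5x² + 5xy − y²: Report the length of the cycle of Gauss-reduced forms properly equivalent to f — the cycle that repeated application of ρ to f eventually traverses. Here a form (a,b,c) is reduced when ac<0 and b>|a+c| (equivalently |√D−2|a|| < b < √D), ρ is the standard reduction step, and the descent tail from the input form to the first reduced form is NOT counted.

D = 5, ⌊√D⌋ = 2
descent: ρ → (-1,1,1)  [lands on river]
river: ρ → (1,1,-1)
ρ-cycle length = 2 (tail of 1 descent step not counted)

2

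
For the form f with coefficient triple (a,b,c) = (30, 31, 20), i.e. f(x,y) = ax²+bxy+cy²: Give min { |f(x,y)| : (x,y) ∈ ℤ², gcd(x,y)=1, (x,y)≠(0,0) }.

translate: b→-29 (≡31 mod 60), so (30,31,20)→(30,-29,19)
flip: (30,-29,19)→(19,29,30)
translate: b→-9 (≡29 mod 38), so (19,29,30)→(19,-9,20)
reduced (well bottom): (19,-9,20) with a≤c, −a<b≤a
well minimum = a = 19

19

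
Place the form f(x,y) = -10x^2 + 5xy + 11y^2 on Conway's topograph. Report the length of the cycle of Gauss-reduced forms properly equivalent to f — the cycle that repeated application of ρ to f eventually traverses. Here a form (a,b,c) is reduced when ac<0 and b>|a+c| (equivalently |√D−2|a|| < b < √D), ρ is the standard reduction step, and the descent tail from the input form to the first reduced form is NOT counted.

D = 465, ⌊√D⌋ = 21
river: ρ → (11,17,-4)
river: ρ → (-4,15,15)
river: ρ → (15,15,-4)
river: ρ → (-4,17,11)
river: ρ → (11,5,-10)
river: ρ → (-10,15,6)
river: ρ → (6,21,-1)
river: ρ → (-1,21,6)
river: ρ → (6,15,-10)
river: ρ → (-10,5,11)
ρ-cycle length = 10 (tail of 0 descent steps not counted)

10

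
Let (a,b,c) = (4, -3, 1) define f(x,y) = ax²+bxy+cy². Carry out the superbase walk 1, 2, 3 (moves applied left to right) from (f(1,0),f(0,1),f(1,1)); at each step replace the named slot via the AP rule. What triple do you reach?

start (4,1,2) = (f(1,0),f(0,1),f(1,1))
replace slot 1: 2·(1+2) − 4 = 2 → (2,1,2)
replace slot 2: 2·(2+2) − 1 = 7 → (2,7,2)
replace slot 3: 2·(2+7) − 2 = 16 → (2,7,16)

2,7,16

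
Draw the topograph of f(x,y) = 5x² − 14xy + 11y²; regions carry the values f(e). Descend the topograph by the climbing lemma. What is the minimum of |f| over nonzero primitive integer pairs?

translate: b→-4 (≡-14 mod 10), so (5,-14,11)→(5,-4,2)
flip: (5,-4,2)→(2,4,5)
translate: b→0 (≡4 mod 4), so (2,4,5)→(2,0,3)
reduced (well bottom): (2,0,3) with a≤c, −a<b≤a
well minimum = a = 2

2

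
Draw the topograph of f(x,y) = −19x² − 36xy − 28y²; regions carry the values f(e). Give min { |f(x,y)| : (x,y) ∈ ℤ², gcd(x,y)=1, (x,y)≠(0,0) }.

translate: b→-2 (≡36 mod 38), so (19,36,28)→(19,-2,11)
flip: (19,-2,11)→(11,2,19)
reduced (well bottom): (11,2,19) with a≤c, −a<b≤a
well minimum |f| = |-11| = 11 (negative-definite)

11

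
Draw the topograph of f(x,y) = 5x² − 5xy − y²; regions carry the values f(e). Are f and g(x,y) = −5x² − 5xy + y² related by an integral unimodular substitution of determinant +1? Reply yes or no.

D₁ = 45, D₂ = 45
river cycle of f (length 2): (-1, 5, 5), (5, 5, -1)
river cycle of g (length 2): (1, 5, -5), (-5, 5, 1)
cycles differ ⇒ inequivalent

no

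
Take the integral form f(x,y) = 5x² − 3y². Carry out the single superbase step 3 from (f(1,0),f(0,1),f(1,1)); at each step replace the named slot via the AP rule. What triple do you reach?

start (5,-3,2) = (f(1,0),f(0,1),f(1,1))
replace slot 3: 2·(5+(-3)) − 2 = 2 → (5,-3,2)

5,-3,2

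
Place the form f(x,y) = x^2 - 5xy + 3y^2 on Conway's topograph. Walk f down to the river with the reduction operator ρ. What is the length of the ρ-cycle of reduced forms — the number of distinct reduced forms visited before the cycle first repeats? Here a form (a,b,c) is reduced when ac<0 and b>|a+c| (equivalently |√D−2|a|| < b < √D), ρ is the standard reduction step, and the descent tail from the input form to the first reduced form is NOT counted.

D = 13, ⌊√D⌋ = 3
descent: ρ → (3,-1,-1)
descent: ρ → (-1,3,1)  [lands on river]
river: ρ → (1,3,-1)
ρ-cycle length = 2 (tail of 2 descent steps not counted)

2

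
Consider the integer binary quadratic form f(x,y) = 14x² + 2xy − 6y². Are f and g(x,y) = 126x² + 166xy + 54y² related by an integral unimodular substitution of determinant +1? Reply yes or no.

D₁ = 340, D₂ = 340
river cycle of f (length 6): (-6, 10, 10), (10, 10, -6), (-6, 14, 6), (6, 10, -10), (-10, 10, 6), (6, 14, -6)
river cycle of g (length 6): (10, 10, -6), (-6, 14, 6), (6, 10, -10), (-10, 10, 6), (6, 14, -6), (-6, 10, 10)
cycles coincide ⇒ equivalent

yes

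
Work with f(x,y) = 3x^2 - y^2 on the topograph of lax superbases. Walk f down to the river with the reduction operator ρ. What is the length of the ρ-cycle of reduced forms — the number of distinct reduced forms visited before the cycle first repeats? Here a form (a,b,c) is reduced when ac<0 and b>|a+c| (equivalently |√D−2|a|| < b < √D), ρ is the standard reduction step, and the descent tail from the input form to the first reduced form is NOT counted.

D = 12, ⌊√D⌋ = 3
descent: ρ → (-1,2,2)  [lands on river]
river: ρ → (2,2,-1)
ρ-cycle length = 2 (tail of 1 descent step not counted)

2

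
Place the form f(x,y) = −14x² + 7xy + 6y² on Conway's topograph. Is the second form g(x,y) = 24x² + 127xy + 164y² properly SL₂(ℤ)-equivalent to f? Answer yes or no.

D₁ = 385, D₂ = 385
river cycle of f (length 12): (6, 17, -4), (-4, 15, 10), (10, 5, -9), (-9, 13, 6), (6, 11, -11), (-11, 11, 6), (6, 13, -9), (-9, 5, 10), (10, 15, -4), (-4, 17, 6), … (2 more)
river cycle of g (length 12): (-1, 19, 6), (6, 17, -4), (-4, 15, 10), (10, 5, -9), (-9, 13, 6), (6, 11, -11), (-11, 11, 6), (6, 13, -9), (-9, 5, 10), (10, 15, -4), … (2 more)
cycles coincide ⇒ equivalent

yes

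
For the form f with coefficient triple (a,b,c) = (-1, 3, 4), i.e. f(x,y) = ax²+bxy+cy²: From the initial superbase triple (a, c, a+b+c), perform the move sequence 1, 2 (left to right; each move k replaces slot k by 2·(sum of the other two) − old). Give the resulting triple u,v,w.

start (-1,4,6) = (f(1,0),f(0,1),f(1,1))
replace slot 1: 2·(4+6) − (-1) = 21 → (21,4,6)
replace slot 2: 2·(21+6) − 4 = 50 → (21,50,6)

21,50,6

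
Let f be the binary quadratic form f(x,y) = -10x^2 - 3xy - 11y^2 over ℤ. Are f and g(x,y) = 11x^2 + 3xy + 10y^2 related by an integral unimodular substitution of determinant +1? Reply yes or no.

D₁ = -431, D₂ = -431
f is negative-definite; reduce −f:
−f: reduced (well bottom): (10,3,11) with a≤c, −a<b≤a
flip sign back: reduced form of f is (-10,-3,-11)
g: flip: (11,3,10)→(10,-3,11)
g: reduced (well bottom): (10,-3,11) with a≤c, −a<b≤a
reduced forms (-10, -3, -11) vs (10, -3, 11) ⇒ inequivalent

no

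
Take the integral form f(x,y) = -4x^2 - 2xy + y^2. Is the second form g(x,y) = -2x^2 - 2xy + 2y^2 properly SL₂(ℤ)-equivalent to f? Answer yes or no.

D₁ = 20, D₂ = 20
river cycle of f (length 2): (1, 4, -1), (-1, 4, 1)
river cycle of g (length 2): (2, 2, -2), (-2, 2, 2)
cycles differ ⇒ inequivalent

no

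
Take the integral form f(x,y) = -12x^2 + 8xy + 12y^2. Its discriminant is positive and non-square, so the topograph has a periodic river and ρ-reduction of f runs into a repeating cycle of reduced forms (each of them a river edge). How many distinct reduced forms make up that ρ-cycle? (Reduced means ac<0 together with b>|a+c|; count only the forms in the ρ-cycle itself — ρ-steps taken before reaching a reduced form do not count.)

D = 640, ⌊√D⌋ = 25
river: ρ → (12,16,-8)
river: ρ → (-8,16,12)
river: ρ → (12,8,-12)
river: ρ → (-12,16,8)
river: ρ → (8,16,-12)
river: ρ → (-12,8,12)
ρ-cycle length = 6 (tail of 0 descent steps not counted)

6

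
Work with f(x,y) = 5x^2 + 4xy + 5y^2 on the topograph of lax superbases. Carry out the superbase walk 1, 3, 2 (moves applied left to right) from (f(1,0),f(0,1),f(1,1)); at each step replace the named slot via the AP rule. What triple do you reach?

start (5,5,14) = (f(1,0),f(0,1),f(1,1))
replace slot 1: 2·(5+14) − 5 = 33 → (33,5,14)
replace slot 3: 2·(33+5) − 14 = 62 → (33,5,62)
replace slot 2: 2·(33+62) − 5 = 185 → (33,185,62)

33,185,62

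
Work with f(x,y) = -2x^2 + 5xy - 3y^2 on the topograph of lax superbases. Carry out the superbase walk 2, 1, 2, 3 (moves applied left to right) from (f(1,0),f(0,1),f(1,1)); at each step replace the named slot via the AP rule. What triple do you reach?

start (-2,-3,0) = (f(1,0),f(0,1),f(1,1))
replace slot 2: 2·((-2)+0) − (-3) = -1 → (-2,-1,0)
replace slot 1: 2·((-1)+0) − (-2) = 0 → (0,-1,0)
replace slot 2: 2·(0+0) − (-1) = 1 → (0,1,0)
replace slot 3: 2·(0+1) − 0 = 2 → (0,1,2)

0,1,2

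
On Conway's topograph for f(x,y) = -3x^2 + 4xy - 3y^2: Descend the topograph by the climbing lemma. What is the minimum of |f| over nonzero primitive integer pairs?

translate: b→2 (≡-4 mod 6), so (3,-4,3)→(3,2,2)
flip: (3,2,2)→(2,-2,3)
translate: b→2 (≡-2 mod 4), so (2,-2,3)→(2,2,3)
reduced (well bottom): (2,2,3) with a≤c, −a<b≤a
well minimum |f| = |-2| = 2 (negative-definite)

2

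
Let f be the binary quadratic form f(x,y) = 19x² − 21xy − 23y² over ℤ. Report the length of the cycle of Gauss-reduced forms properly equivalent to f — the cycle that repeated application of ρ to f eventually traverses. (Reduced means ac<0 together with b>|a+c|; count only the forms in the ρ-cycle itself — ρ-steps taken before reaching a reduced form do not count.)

D = 2189, ⌊√D⌋ = 46
descent: ρ → (-23,21,19)  [lands on river]
river: ρ → (19,17,-25)
river: ρ → (-25,33,11)
river: ρ → (11,33,-25)
river: ρ → (-25,17,19)
river: ρ → (19,21,-23)
river: ρ → (-23,25,17)
river: ρ → (17,43,-5)
river: ρ → (-5,37,41)
river: ρ → (41,45,-1)
river: ρ → (-1,45,41)
river: ρ → (41,37,-5)
river: ρ → (-5,43,17)
river: ρ → (17,25,-23)
ρ-cycle length = 14 (tail of 1 descent step not counted)

14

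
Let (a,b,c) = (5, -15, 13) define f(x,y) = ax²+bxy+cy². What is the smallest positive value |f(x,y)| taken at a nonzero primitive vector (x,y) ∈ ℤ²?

translate: b→5 (≡-15 mod 10), so (5,-15,13)→(5,5,3)
flip: (5,5,3)→(3,-5,5)
translate: b→1 (≡-5 mod 6), so (3,-5,5)→(3,1,3)
reduced (well bottom): (3,1,3) with a≤c, −a<b≤a
well minimum = a = 3

3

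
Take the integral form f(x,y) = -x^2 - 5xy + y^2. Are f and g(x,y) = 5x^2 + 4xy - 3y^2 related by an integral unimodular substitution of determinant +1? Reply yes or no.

D₁ = 29, D₂ = 76
discriminants differ ⇒ not SL₂(ℤ)-equivalent

no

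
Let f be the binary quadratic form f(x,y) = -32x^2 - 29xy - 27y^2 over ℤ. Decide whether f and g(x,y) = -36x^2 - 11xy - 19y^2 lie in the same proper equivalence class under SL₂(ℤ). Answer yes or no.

D₁ = -2615, D₂ = -2615
f is negative-definite; reduce −f:
−f: flip: (32,29,27)→(27,-29,32)
−f: translate: b→25 (≡-29 mod 54), so (27,-29,32)→(27,25,30)
−f: reduced (well bottom): (27,25,30) with a≤c, −a<b≤a
flip sign back: reduced form of f is (-27,-25,-30)
g is negative-definite; reduce −g:
−g: flip: (36,11,19)→(19,-11,36)
−g: reduced (well bottom): (19,-11,36) with a≤c, −a<b≤a
flip sign back: reduced form of g is (-19,11,-36)
reduced forms (-27, -25, -30) vs (-19, 11, -36) ⇒ inequivalent

no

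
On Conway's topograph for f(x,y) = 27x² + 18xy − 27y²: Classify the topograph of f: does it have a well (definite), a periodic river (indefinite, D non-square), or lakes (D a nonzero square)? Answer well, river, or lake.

D = b²−4ac = 18² − 4·27·(-27) = 3240
D > 0 non-square ⇒ indefinite ⇒ periodic river

river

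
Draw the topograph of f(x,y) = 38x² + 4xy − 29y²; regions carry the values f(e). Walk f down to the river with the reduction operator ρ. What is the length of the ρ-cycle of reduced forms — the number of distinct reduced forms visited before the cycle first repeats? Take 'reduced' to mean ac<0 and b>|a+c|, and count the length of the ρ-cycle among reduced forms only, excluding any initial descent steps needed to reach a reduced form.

D = 4424, ⌊√D⌋ = 66
descent: ρ → (-29,54,13)  [lands on river]
river: ρ → (13,50,-37)
river: ρ → (-37,24,26)
river: ρ → (26,28,-35)
river: ρ → (-35,42,19)
river: ρ → (19,34,-43)
river: ρ → (-43,52,10)
river: ρ → (10,48,-53)
river: ρ → (-53,58,5)
river: ρ → (5,62,-29)
ρ-cycle length = 10 (tail of 1 descent step not counted)

10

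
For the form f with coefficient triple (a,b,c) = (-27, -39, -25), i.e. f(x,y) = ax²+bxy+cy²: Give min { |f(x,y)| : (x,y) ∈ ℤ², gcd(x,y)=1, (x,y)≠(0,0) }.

translate: b→-15 (≡39 mod 54), so (27,39,25)→(27,-15,13)
flip: (27,-15,13)→(13,15,27)
translate: b→-11 (≡15 mod 26), so (13,15,27)→(13,-11,25)
reduced (well bottom): (13,-11,25) with a≤c, −a<b≤a
well minimum |f| = |-13| = 13 (negative-definite)

13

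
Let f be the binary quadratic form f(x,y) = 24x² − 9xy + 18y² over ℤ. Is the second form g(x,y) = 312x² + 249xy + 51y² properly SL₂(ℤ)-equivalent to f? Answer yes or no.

D₁ = -1647, D₂ = -1647
f: flip: (24,-9,18)→(18,9,24)
f: reduced (well bottom): (18,9,24) with a≤c, −a<b≤a
g: flip: (312,249,51)→(51,-249,312)
g: translate: b→-45 (≡-249 mod 102), so (51,-249,312)→(51,-45,18)
g: flip: (51,-45,18)→(18,45,51)
g: translate: b→9 (≡45 mod 36), so (18,45,51)→(18,9,24)
g: reduced (well bottom): (18,9,24) with a≤c, −a<b≤a
reduced forms (18, 9, 24) vs (18, 9, 24) ⇒ equivalent

yes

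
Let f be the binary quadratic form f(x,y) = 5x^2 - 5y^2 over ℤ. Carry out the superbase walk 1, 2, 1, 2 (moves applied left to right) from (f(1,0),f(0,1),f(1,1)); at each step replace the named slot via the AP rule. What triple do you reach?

start (5,-5,0) = (f(1,0),f(0,1),f(1,1))
replace slot 1: 2·((-5)+0) − 5 = -15 → (-15,-5,0)
replace slot 2: 2·((-15)+0) − (-5) = -25 → (-15,-25,0)
replace slot 1: 2·((-25)+0) − (-15) = -35 → (-35,-25,0)
replace slot 2: 2·((-35)+0) − (-25) = -45 → (-35,-45,0)

-35,-45,0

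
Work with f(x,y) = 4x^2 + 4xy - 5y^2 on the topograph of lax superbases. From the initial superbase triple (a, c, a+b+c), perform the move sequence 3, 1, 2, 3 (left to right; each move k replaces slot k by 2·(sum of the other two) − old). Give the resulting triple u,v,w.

start (4,-5,3) = (f(1,0),f(0,1),f(1,1))
replace slot 3: 2·(4+(-5)) − 3 = -5 → (4,-5,-5)
replace slot 1: 2·((-5)+(-5)) − 4 = -24 → (-24,-5,-5)
replace slot 2: 2·((-24)+(-5)) − (-5) = -53 → (-24,-53,-5)
replace slot 3: 2·((-24)+(-53)) − (-5) = -149 → (-24,-53,-149)

-24,-53,-149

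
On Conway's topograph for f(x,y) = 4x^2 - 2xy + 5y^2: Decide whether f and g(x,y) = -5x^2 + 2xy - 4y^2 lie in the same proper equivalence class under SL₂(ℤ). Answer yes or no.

D₁ = -76, D₂ = -76
f: reduced (well bottom): (4,-2,5) with a≤c, −a<b≤a
g is negative-definite; reduce −g:
−g: flip: (5,-2,4)→(4,2,5)
−g: reduced (well bottom): (4,2,5) with a≤c, −a<b≤a
flip sign back: reduced form of g is (-4,-2,-5)
reduced forms (4, -2, 5) vs (-4, -2, -5) ⇒ inequivalent

no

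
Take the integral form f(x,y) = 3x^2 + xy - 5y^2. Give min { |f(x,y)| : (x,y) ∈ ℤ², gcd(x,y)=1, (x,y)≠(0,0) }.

descent: ρ → (-5,-1,3)
descent: ρ → (3,7,-1)  [lands on river]
river: ρ → (-1,7,3)
river: ρ → (3,5,-3)
river: ρ → (-3,7,1)
river: ρ → (1,7,-3)
river: ρ → (-3,5,3)
closes: descent 2, river 6
min |a| on river = 1

1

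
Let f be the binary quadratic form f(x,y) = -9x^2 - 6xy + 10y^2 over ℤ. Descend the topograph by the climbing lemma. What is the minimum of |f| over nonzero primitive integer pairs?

descent: ρ → (10,6,-9)  [lands on river]
river: ρ → (-9,12,7)
river: ρ → (7,16,-5)
river: ρ → (-5,14,10)
closes: descent 1, river 4
min |a| on river = 5

5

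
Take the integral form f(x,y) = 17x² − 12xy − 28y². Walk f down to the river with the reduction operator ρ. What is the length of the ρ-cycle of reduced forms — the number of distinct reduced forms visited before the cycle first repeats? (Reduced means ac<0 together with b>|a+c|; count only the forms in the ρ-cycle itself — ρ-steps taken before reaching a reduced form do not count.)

D = 2048, ⌊√D⌋ = 45
descent: ρ → (-28,12,17)  [lands on river]
river: ρ → (17,22,-23)
river: ρ → (-23,24,16)
river: ρ → (16,40,-7)
river: ρ → (-7,44,4)
river: ρ → (4,44,-7)
river: ρ → (-7,40,16)
river: ρ → (16,24,-23)
river: ρ → (-23,22,17)
river: ρ → (17,12,-28)
river: ρ → (-28,44,1)
river: ρ → (1,44,-28)
ρ-cycle length = 12 (tail of 1 descent step not counted)

12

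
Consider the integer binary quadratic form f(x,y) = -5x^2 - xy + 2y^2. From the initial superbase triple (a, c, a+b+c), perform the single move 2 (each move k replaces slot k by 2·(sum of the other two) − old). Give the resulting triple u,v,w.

start (-5,2,-4) = (f(1,0),f(0,1),f(1,1))
replace slot 2: 2·((-5)+(-4)) − 2 = -20 → (-5,-20,-4)

-5,-20,-4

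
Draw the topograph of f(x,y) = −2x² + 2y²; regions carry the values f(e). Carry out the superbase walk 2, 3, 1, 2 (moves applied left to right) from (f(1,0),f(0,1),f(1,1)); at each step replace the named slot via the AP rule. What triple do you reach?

start (-2,2,0) = (f(1,0),f(0,1),f(1,1))
replace slot 2: 2·((-2)+0) − 2 = -6 → (-2,-6,0)
replace slot 3: 2·((-2)+(-6)) − 0 = -16 → (-2,-6,-16)
replace slot 1: 2·((-6)+(-16)) − (-2) = -42 → (-42,-6,-16)
replace slot 2: 2·((-42)+(-16)) − (-6) = -110 → (-42,-110,-16)

-42,-110,-16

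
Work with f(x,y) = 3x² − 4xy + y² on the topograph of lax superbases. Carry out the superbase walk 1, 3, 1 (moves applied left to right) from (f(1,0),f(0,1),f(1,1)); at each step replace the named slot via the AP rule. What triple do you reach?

start (3,1,0) = (f(1,0),f(0,1),f(1,1))
replace slot 1: 2·(1+0) − 3 = -1 → (-1,1,0)
replace slot 3: 2·((-1)+1) − 0 = 0 → (-1,1,0)
replace slot 1: 2·(1+0) − (-1) = 3 → (3,1,0)

3,1,0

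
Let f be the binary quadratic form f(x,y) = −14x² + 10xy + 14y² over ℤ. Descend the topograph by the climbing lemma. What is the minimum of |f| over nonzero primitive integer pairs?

river: ρ → (14,18,-10)
river: ρ → (-10,22,10)
river: ρ → (10,18,-14)
river: ρ → (-14,10,14)
closes: descent 0, river 4
min |a| on river = 10

10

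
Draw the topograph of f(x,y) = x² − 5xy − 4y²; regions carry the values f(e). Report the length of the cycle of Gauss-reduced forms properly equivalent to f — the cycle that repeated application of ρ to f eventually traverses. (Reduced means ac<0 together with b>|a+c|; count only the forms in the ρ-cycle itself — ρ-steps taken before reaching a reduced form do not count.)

D = 41, ⌊√D⌋ = 6
descent: ρ → (-4,5,1)  [lands on river]
river: ρ → (1,5,-4)
river: ρ → (-4,3,2)
river: ρ → (2,5,-2)
river: ρ → (-2,3,4)
river: ρ → (4,5,-1)
river: ρ → (-1,5,4)
river: ρ → (4,3,-2)
river: ρ → (-2,5,2)
river: ρ → (2,3,-4)
ρ-cycle length = 10 (tail of 1 descent step not counted)

10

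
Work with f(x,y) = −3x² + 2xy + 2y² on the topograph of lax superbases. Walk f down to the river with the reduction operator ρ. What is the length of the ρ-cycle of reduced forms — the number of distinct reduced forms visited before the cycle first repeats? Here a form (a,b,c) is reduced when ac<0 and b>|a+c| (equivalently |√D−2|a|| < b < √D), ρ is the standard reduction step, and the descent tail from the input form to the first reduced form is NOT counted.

D = 28, ⌊√D⌋ = 5
river: ρ → (2,2,-3)
river: ρ → (-3,4,1)
river: ρ → (1,4,-3)
river: ρ → (-3,2,2)
ρ-cycle length = 4 (tail of 0 descent steps not counted)

4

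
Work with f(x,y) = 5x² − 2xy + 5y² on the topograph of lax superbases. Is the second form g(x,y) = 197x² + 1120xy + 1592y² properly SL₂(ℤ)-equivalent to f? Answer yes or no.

D₁ = -96, D₂ = -96
f: flip: (5,-2,5)→(5,2,5)
f: reduced (well bottom): (5,2,5) with a≤c, −a<b≤a
g: translate: b→-62 (≡1120 mod 394), so (197,1120,1592)→(197,-62,5)
g: flip: (197,-62,5)→(5,62,197)
g: translate: b→2 (≡62 mod 10), so (5,62,197)→(5,2,5)
g: reduced (well bottom): (5,2,5) with a≤c, −a<b≤a
reduced forms (5, 2, 5) vs (5, 2, 5) ⇒ equivalent

yes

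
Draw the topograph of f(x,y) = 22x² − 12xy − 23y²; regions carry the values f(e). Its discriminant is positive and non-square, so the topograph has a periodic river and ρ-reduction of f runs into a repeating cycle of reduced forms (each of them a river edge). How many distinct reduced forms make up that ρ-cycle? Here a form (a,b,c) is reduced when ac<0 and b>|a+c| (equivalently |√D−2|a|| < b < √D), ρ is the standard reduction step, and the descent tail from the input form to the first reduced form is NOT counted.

D = 2168, ⌊√D⌋ = 46
descent: ρ → (-23,12,22)  [lands on river]
river: ρ → (22,32,-13)
river: ρ → (-13,46,1)
river: ρ → (1,46,-13)
river: ρ → (-13,32,22)
river: ρ → (22,12,-23)
river: ρ → (-23,34,11)
river: ρ → (11,32,-26)
river: ρ → (-26,20,17)
river: ρ → (17,14,-29)
river: ρ → (-29,44,2)
river: ρ → (2,44,-29)
river: ρ → (-29,14,17)
river: ρ → (17,20,-26)
river: ρ → (-26,32,11)
river: ρ → (11,34,-23)
ρ-cycle length = 16 (tail of 1 descent step not counted)

16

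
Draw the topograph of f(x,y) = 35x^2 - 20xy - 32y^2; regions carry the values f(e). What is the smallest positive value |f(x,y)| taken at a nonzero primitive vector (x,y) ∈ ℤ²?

descent: ρ → (-32,20,35)  [lands on river]
river: ρ → (35,50,-17)
river: ρ → (-17,52,32)
river: ρ → (32,12,-37)
river: ρ → (-37,62,7)
river: ρ → (7,64,-28)
river: ρ → (-28,48,23)
river: ρ → (23,44,-32)
closes: descent 1, river 8
min |a| on river = 7

7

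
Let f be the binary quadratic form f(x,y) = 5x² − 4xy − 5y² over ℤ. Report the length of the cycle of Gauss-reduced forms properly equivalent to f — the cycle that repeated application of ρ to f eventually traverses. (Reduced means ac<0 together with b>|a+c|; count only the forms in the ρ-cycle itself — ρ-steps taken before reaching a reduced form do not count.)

D = 116, ⌊√D⌋ = 10
descent: ρ → (-5,4,5)  [lands on river]
river: ρ → (5,6,-4)
river: ρ → (-4,10,1)
river: ρ → (1,10,-4)
river: ρ → (-4,6,5)
river: ρ → (5,4,-5)
river: ρ → (-5,6,4)
river: ρ → (4,10,-1)
river: ρ → (-1,10,4)
river: ρ → (4,6,-5)
ρ-cycle length = 10 (tail of 1 descent step not counted)

10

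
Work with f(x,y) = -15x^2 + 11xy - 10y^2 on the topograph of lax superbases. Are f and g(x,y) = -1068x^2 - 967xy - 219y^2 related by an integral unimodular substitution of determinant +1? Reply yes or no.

D₁ = -479, D₂ = -479
f is negative-definite; reduce −f:
−f: flip: (15,-11,10)→(10,11,15)
−f: translate: b→-9 (≡11 mod 20), so (10,11,15)→(10,-9,14)
−f: reduced (well bottom): (10,-9,14) with a≤c, −a<b≤a
flip sign back: reduced form of f is (-10,9,-14)
g is negative-definite; reduce −g:
−g: flip: (1068,967,219)→(219,-967,1068)
−g: translate: b→-91 (≡-967 mod 438), so (219,-967,1068)→(219,-91,10)
−g: flip: (219,-91,10)→(10,91,219)
−g: translate: b→-9 (≡91 mod 20), so (10,91,219)→(10,-9,14)
−g: reduced (well bottom): (10,-9,14) with a≤c, −a<b≤a
flip sign back: reduced form of g is (-10,9,-14)
reduced forms (-10, 9, -14) vs (-10, 9, -14) ⇒ equivalent

yes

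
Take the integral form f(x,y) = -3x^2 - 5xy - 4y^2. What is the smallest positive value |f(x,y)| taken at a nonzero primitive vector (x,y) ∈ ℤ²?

translate: b→-1 (≡5 mod 6), so (3,5,4)→(3,-1,2)
flip: (3,-1,2)→(2,1,3)
reduced (well bottom): (2,1,3) with a≤c, −a<b≤a
well minimum |f| = |-2| = 2 (negative-definite)

2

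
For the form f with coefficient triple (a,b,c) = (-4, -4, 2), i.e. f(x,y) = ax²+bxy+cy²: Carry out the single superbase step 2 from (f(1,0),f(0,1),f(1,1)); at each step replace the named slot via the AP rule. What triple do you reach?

start (-4,2,-6) = (f(1,0),f(0,1),f(1,1))
replace slot 2: 2·((-4)+(-6)) − 2 = -22 → (-4,-22,-6)

-4,-22,-6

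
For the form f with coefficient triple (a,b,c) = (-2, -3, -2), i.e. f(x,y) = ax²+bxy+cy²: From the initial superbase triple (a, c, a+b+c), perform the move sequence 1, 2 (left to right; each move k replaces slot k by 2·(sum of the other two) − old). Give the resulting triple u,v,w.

start (-2,-2,-7) = (f(1,0),f(0,1),f(1,1))
replace slot 1: 2·((-2)+(-7)) − (-2) = -16 → (-16,-2,-7)
replace slot 2: 2·((-16)+(-7)) − (-2) = -44 → (-16,-44,-7)

-16,-44,-7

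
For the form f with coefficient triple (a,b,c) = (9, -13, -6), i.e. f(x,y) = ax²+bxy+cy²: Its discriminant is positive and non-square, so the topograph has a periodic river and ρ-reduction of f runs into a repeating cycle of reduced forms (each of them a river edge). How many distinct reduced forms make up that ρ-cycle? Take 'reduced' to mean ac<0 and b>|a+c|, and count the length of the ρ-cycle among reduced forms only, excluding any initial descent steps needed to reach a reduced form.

D = 385, ⌊√D⌋ = 19
descent: ρ → (-6,13,9)  [lands on river]
river: ρ → (9,5,-10)
river: ρ → (-10,15,4)
river: ρ → (4,17,-6)
river: ρ → (-6,19,1)
river: ρ → (1,19,-6)
river: ρ → (-6,17,4)
river: ρ → (4,15,-10)
river: ρ → (-10,5,9)
river: ρ → (9,13,-6)
river: ρ → (-6,11,11)
river: ρ → (11,11,-6)
ρ-cycle length = 12 (tail of 1 descent step not counted)

12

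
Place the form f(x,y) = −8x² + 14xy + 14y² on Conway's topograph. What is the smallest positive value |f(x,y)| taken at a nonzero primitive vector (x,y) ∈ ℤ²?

river: ρ → (14,14,-8)
river: ρ → (-8,18,10)
river: ρ → (10,22,-4)
river: ρ → (-4,18,20)
river: ρ → (20,22,-2)
river: ρ → (-2,22,20)
river: ρ → (20,18,-4)
river: ρ → (-4,22,10)
river: ρ → (10,18,-8)
river: ρ → (-8,14,14)
closes: descent 0, river 10
min |a| on river = 2

2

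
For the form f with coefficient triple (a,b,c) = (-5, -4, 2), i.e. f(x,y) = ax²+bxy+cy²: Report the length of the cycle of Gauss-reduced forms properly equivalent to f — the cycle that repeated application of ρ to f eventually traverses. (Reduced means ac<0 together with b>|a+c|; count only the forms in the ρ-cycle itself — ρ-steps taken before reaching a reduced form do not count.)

D = 56, ⌊√D⌋ = 7
descent: ρ → (2,4,-5)  [lands on river]
river: ρ → (-5,6,1)
river: ρ → (1,6,-5)
river: ρ → (-5,4,2)
ρ-cycle length = 4 (tail of 1 descent step not counted)

4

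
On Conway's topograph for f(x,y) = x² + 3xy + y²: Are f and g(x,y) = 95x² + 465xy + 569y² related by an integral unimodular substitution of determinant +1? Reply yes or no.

D₁ = 5, D₂ = 5
river cycle of f (length 2): (1, 1, -1), (-1, 1, 1)
river cycle of g (length 2): (1, 1, -1), (-1, 1, 1)
cycles coincide ⇒ equivalent

yes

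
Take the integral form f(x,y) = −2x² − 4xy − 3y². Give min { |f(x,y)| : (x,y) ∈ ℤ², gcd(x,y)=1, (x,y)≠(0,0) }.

translate: b→0 (≡4 mod 4), so (2,4,3)→(2,0,1)
flip: (2,0,1)→(1,0,2)
reduced (well bottom): (1,0,2) with a≤c, −a<b≤a
well minimum |f| = |-1| = 1 (negative-definite)

1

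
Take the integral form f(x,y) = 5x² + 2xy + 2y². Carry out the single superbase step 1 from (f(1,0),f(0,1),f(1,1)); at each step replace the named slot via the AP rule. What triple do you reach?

start (5,2,9) = (f(1,0),f(0,1),f(1,1))
replace slot 1: 2·(2+9) − 5 = 17 → (17,2,9)

17,2,9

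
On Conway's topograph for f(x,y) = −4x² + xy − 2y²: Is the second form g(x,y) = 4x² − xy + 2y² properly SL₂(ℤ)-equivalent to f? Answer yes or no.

D₁ = -31, D₂ = -31
f is negative-definite; reduce −f:
−f: flip: (4,-1,2)→(2,1,4)
−f: reduced (well bottom): (2,1,4) with a≤c, −a<b≤a
flip sign back: reduced form of f is (-2,-1,-4)
g: flip: (4,-1,2)→(2,1,4)
g: reduced (well bottom): (2,1,4) with a≤c, −a<b≤a
reduced forms (-2, -1, -4) vs (2, 1, 4) ⇒ inequivalent

no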